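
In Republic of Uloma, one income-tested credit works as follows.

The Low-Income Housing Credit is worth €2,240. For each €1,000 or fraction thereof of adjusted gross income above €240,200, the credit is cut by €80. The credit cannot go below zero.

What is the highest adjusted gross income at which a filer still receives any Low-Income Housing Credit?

After 27 increments the reduction is 27 × €80 = €2,160, leaving €80; one more increment wipes it out. Increment 27 ends at excess 27 × €1,000 = €27,000, so the highest qualifying income is €240,200 + €27,000 = €267,200.

€267,200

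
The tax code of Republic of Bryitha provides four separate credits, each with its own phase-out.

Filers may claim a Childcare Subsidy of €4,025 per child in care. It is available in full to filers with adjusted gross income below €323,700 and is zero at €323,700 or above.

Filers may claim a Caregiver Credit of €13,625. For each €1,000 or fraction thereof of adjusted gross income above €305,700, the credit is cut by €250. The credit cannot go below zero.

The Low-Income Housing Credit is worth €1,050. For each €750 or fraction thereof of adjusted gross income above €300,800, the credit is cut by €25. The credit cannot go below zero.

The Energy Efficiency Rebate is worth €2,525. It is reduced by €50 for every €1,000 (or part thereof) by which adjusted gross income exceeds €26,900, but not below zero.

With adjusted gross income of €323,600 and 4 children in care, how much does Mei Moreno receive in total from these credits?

€25,500

Childcare Subsidy: base = 4 × €4,025 = €16,100. €323,600 is below the €323,700 cutoff, so the full €16,100 applies.
Caregiver Credit: income exceeds €305,700 by €17,900, which is 18 full-or-partial €1,000 increments; reduction = 18 × €250 = €4,500, leaving €9,125.
Low-Income Housing Credit: income exceeds €300,800 by €22,800, which is 31 full-or-partial €750 increments; reduction = 31 × €25 = €775, leaving €275.
Energy Efficiency Rebate: income exceeds €26,900 by €296,700 → 297 increments × €50 = €14,850 ≥ base, so the credit is €0.
Total: €16,100 + €9,125 + €275 + €0 = €25,500.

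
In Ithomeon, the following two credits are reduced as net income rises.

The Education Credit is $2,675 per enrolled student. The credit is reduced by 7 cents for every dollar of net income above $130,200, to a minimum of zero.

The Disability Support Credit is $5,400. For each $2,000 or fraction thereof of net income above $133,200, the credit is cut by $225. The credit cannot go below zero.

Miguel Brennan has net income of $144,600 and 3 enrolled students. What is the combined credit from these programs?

Education Credit: base = 3 × $2,675 = $8,025. 7% of the $14,400 excess over $130,200 is $1,008; credit = $8,025 − $1,008 = $7,017.
Disability Support Credit: income exceeds $133,200 by $11,400, which is 6 full-or-partial $2,000 increments; reduction = 6 × $225 = $1,350, leaving $4,050.
Total: $7,017 + $4,050 = $11,067.

$11,067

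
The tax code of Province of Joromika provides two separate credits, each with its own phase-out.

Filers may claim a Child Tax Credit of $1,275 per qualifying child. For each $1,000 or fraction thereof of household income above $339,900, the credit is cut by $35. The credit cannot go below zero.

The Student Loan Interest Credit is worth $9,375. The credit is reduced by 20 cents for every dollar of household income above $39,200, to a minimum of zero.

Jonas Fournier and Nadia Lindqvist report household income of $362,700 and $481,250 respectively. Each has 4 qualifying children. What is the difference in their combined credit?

Jonas ($362,700): Child Tax Credit: base = 4 × $1,275 = $5,100. income exceeds $339,900 by $22,800, which is 23 full-or-partial $1,000 increments; reduction = 23 × $35 = $805, leaving $4,295. Student Loan Interest Credit: 20% of the $323,500 excess over $39,200 is $64,700 ≥ base, so the credit is $0. total $4,295 + $0 = $4,295
Nadia ($481,250): Child Tax Credit: base = 4 × $1,275 = $5,100. income exceeds $339,900 by $141,350, which is 142 full-or-partial $1,000 increments; reduction = 142 × $35 = $4,970, leaving $130. Student Loan Interest Credit: 20% of the $442,050 excess over $39,200 is $88,410 ≥ base, so the credit is $0. total $130 + $0 = $130
Difference: |$4,295 − $130| = $4,165.

$4,165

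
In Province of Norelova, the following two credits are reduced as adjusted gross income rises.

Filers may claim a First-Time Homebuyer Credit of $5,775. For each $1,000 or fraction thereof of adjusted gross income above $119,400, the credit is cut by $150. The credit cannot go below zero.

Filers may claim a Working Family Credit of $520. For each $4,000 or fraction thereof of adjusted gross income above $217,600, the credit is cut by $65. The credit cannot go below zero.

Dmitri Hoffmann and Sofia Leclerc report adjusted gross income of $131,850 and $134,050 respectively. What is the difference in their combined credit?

$300

Dmitri ($131,850): First-Time Homebuyer Credit: income exceeds $119,400 by $12,450, which is 13 full-or-partial $1,000 increments; reduction = 13 × $150 = $1,950, leaving $3,825. Working Family Credit: $131,850 is at or below the $217,600 threshold, so the full $520 applies. total $3,825 + $520 = $4,345
Sofia ($134,050): First-Time Homebuyer Credit: income exceeds $119,400 by $14,650, which is 15 full-or-partial $1,000 increments; reduction = 15 × $150 = $2,250, leaving $3,525. Working Family Credit: $134,050 is at or below the $217,600 threshold, so the full $520 applies. total $3,525 + $520 = $4,045
Difference: |$4,345 − $4,045| = $300.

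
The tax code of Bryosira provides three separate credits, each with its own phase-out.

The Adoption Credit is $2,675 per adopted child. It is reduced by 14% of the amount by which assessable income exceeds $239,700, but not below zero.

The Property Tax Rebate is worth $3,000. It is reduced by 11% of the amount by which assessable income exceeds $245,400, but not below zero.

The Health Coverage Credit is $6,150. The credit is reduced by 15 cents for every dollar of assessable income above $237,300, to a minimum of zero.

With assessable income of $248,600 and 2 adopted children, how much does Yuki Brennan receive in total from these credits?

$11,207

Adoption Credit: base = 2 × $2,675 = $5,350. 14% of the $8,900 excess over $239,700 is $1,246; credit = $5,350 − $1,246 = $4,104.
Property Tax Rebate: 11% of the $3,200 excess over $245,400 is $352; credit = $3,000 − $352 = $2,648.
Health Coverage Credit: 15% of the $11,300 excess over $237,300 is $1,695; credit = $6,150 − $1,695 = $4,455.
Total: $4,104 + $2,648 + $4,455 = $11,207.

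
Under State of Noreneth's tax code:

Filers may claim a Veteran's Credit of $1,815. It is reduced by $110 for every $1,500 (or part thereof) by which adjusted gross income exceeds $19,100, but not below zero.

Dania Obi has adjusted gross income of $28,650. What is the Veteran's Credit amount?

Veteran's Credit: income exceeds $19,100 by $9,550, which is 7 full-or-partial $1,500 increments; reduction = 7 × $110 = $770, leaving $1,045.

$1,045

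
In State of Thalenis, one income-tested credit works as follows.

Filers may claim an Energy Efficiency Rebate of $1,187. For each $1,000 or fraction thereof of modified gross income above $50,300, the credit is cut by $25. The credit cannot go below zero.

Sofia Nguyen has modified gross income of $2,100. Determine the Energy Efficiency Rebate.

Energy Efficiency Rebate: $2,100 is at or below the $50,300 threshold, so the full $1,187 applies.

$1,187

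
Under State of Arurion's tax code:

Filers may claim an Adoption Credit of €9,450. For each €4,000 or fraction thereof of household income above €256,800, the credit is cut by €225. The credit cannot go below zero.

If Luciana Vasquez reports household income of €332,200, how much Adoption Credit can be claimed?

Adoption Credit: income exceeds €256,800 by €75,400, which is 19 full-or-partial €4,000 increments; reduction = 19 × €225 = €4,275, leaving €5,175.

€5,175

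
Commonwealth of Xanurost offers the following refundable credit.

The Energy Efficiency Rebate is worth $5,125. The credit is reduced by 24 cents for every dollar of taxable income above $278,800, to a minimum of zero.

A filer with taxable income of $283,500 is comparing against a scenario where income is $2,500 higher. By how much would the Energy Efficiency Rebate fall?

$600

At $283,500 — 24% of the $4,700 excess over $278,800 is $1,128; credit = $5,125 − $1,128 = $3,997.
At $286,000 — 24% of the $7,200 excess over $278,800 is $1,728; credit = $5,125 − $1,728 = $3,397.
Lost: $3,997 − $3,397 = $600.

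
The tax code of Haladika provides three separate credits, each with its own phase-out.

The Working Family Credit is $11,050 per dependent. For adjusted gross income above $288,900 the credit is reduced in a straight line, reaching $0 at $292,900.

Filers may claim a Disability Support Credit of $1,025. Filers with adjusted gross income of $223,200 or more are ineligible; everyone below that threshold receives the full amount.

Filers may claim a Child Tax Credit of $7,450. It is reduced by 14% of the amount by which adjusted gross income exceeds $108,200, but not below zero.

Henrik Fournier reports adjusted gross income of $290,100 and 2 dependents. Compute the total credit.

Working Family Credit: base = 2 × $11,050 = $22,100. $290,100 is $1,200 into a $4,000 phase-out range, leaving 2,800/4,000 of the credit: $22,100 × 2,800/4,000 = $15,470.
Disability Support Credit: $290,100 meets or exceeds the $223,200 cutoff, so the credit is $0.
Child Tax Credit: 14% of the $181,900 excess over $108,200 is $25,466 ≥ base, so the credit is $0.
Total: $15,470 + $0 + $0 = $15,470.

$15,470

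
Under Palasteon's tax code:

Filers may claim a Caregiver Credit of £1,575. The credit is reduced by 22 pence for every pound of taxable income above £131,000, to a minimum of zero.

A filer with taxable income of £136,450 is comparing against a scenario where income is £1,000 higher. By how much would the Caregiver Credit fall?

At £136,450 — 22% of the £5,450 excess over £131,000 is £1,199; credit = £1,575 − £1,199 = £376.
At £137,450 — 22% of the £6,450 excess over £131,000 is £1,419; credit = £1,575 − £1,419 = £156.
Lost: £376 − £156 = £220.

£220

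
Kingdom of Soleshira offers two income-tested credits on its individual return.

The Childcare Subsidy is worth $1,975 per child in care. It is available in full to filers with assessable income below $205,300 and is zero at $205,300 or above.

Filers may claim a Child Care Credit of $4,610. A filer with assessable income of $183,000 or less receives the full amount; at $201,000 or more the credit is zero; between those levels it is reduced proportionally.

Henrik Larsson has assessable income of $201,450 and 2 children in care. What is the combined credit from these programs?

$3,950

Childcare Subsidy: base = 2 × $1,975 = $3,950. $201,450 is below the $205,300 cutoff, so the full $3,950 applies.
Child Care Credit: $201,450 is at or above $201,000, so the credit is $0.
Total: $3,950 + $0 = $3,950.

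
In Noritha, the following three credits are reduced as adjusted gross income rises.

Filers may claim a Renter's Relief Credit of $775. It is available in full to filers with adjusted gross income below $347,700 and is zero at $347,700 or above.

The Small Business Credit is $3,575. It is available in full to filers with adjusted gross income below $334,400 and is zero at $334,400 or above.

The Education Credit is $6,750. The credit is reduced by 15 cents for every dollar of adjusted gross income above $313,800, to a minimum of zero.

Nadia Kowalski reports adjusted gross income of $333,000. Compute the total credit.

$8,220

Renter's Relief Credit: $333,000 is below the $347,700 cutoff, so the full $775 applies.
Small Business Credit: $333,000 is below the $334,400 cutoff, so the full $3,575 applies.
Education Credit: 15% of the $19,200 excess over $313,800 is $2,880; credit = $6,750 − $2,880 = $3,870.
Total: $775 + $3,575 + $3,870 = $8,220.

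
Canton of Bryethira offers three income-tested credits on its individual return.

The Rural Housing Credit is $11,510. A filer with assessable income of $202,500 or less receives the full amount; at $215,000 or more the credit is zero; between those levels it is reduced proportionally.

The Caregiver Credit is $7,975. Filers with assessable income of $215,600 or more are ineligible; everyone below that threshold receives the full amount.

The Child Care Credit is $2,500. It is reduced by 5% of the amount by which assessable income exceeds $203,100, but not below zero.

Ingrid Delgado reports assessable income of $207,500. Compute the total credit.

Rural Housing Credit: $207,500 is $5,000 into a $12,500 phase-out range, leaving 7,500/12,500 of the credit: $11,510 × 7,500/12,500 = $6,906.
Caregiver Credit: $207,500 is below the $215,600 cutoff, so the full $7,975 applies.
Child Care Credit: 5% of the $4,400 excess over $203,100 is $220; credit = $2,500 − $220 = $2,280.
Total: $6,906 + $7,975 + $2,280 = $17,161.

$17,161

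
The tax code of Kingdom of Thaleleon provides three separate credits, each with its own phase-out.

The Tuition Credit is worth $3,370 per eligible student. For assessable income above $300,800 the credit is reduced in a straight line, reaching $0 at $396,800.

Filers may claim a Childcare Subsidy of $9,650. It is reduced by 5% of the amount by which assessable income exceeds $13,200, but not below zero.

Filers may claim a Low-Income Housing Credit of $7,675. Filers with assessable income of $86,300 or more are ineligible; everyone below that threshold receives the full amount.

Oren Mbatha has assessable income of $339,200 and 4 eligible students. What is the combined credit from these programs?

Tuition Credit: base = 4 × $3,370 = $13,480. $339,200 is $38,400 into a $96,000 phase-out range, leaving 57,600/96,000 of the credit: $13,480 × 57,600/96,000 = $8,088.
Childcare Subsidy: 5% of the $326,000 excess over $13,200 is $16,300 ≥ base, so the credit is $0.
Low-Income Housing Credit: $339,200 meets or exceeds the $86,300 cutoff, so the credit is $0.
Total: $8,088 + $0 + $0 = $8,088.

$8,088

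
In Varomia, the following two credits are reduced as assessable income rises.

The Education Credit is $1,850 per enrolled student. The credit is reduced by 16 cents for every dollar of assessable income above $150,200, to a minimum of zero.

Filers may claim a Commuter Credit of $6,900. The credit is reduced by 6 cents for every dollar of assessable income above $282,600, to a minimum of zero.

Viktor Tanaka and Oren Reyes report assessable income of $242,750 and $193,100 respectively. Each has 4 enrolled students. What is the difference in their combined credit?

$536

Viktor ($242,750): Education Credit: base = 4 × $1,850 = $7,400. 16% of the $92,550 excess over $150,200 is $14,808 ≥ base, so the credit is $0. Commuter Credit: $242,750 is at or below the $282,600 threshold, so the full $6,900 applies. total $0 + $6,900 = $6,900
Oren ($193,100): Education Credit: base = 4 × $1,850 = $7,400. 16% of the $42,900 excess over $150,200 is $6,864; credit = $7,400 − $6,864 = $536. Commuter Credit: $193,100 is at or below the $282,600 threshold, so the full $6,900 applies. total $536 + $6,900 = $7,436
Difference: |$6,900 − $7,436| = $536.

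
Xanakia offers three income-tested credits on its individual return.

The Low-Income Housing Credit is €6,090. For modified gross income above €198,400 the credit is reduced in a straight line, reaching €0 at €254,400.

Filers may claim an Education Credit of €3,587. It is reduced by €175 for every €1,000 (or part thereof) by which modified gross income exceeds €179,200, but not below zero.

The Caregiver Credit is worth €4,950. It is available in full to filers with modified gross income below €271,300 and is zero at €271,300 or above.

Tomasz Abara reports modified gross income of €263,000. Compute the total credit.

Low-Income Housing Credit: €263,000 is at or above €254,400, so the credit is €0.
Education Credit: income exceeds €179,200 by €83,800 → 84 increments × €175 = €14,700 ≥ base, so the credit is €0.
Caregiver Credit: €263,000 is below the €271,300 cutoff, so the full €4,950 applies.
Total: €0 + €0 + €4,950 = €4,950.

€4,950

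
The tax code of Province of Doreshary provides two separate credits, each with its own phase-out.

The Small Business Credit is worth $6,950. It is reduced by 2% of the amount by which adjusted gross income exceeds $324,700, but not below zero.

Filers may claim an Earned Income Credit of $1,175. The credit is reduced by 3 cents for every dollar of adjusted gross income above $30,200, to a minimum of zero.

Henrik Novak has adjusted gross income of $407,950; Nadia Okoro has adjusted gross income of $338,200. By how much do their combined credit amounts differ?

$1,395

Henrik ($407,950): Small Business Credit: 2% of the $83,250 excess over $324,700 is $1,665; credit = $6,950 − $1,665 = $5,285. Earned Income Credit: 3% of the $377,750 excess over $30,200 is $11,332.50 ≥ base, so the credit is $0. total $5,285 + $0 = $5,285
Nadia ($338,200): Small Business Credit: 2% of the $13,500 excess over $324,700 is $270; credit = $6,950 − $270 = $6,680. Earned Income Credit: 3% of the $308,000 excess over $30,200 is $9,240 ≥ base, so the credit is $0. total $6,680 + $0 = $6,680
Difference: |$5,285 − $6,680| = $1,395.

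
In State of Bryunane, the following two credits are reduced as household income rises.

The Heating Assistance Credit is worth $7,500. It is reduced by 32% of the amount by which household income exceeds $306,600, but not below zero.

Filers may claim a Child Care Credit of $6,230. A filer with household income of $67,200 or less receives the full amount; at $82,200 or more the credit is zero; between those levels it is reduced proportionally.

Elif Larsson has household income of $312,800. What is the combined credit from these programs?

$5,516

Heating Assistance Credit: 32% of the $6,200 excess over $306,600 is $1,984; credit = $7,500 − $1,984 = $5,516.
Child Care Credit: $312,800 is at or above $82,200, so the credit is $0.
Total: $5,516 + $0 = $5,516.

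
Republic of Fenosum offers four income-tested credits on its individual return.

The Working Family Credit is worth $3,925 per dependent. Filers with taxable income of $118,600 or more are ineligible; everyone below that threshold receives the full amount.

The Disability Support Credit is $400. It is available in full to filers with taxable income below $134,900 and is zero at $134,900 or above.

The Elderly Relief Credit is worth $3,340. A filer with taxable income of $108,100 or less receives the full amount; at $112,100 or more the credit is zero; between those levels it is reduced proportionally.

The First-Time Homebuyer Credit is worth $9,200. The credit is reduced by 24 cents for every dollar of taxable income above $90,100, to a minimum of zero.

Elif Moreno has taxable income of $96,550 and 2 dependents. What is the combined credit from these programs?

Working Family Credit: base = 2 × $3,925 = $7,850. $96,550 is below the $118,600 cutoff, so the full $7,850 applies.
Disability Support Credit: $96,550 is below the $134,900 cutoff, so the full $400 applies.
Elderly Relief Credit: $96,550 is at or below the $108,100 threshold, so the full $3,340 applies.
First-Time Homebuyer Credit: 24% of the $6,450 excess over $90,100 is $1,548; credit = $9,200 − $1,548 = $7,652.
Total: $7,850 + $400 + $3,340 + $7,652 = $19,242.

$19,242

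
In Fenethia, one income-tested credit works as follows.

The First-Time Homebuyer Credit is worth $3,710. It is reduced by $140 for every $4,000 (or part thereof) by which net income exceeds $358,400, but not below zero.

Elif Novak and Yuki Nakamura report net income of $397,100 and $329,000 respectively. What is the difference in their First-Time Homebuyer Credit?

$1,400

Elif ($397,100): First-Time Homebuyer Credit: income exceeds $358,400 by $38,700, which is 10 full-or-partial $4,000 increments; reduction = 10 × $140 = $1,400, leaving $2,310.
Yuki ($329,000): First-Time Homebuyer Credit: $329,000 is at or below the $358,400 threshold, so the full $3,710 applies.
Difference: |$2,310 − $3,710| = $1,400.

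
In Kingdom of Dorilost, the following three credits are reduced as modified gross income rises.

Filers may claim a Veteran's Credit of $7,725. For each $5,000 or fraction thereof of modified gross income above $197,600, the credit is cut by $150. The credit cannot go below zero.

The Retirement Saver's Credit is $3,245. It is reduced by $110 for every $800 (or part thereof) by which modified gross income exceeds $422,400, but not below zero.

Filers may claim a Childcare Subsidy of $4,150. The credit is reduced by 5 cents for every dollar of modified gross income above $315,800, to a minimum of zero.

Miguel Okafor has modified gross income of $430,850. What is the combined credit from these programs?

Veteran's Credit: income exceeds $197,600 by $233,250, which is 47 full-or-partial $5,000 increments; reduction = 47 × $150 = $7,050, leaving $675.
Retirement Saver's Credit: income exceeds $422,400 by $8,450, which is 11 full-or-partial $800 increments; reduction = 11 × $110 = $1,210, leaving $2,035.
Childcare Subsidy: 5% of the $115,050 excess over $315,800 is $5,752.50 ≥ base, so the credit is $0.
Total: $675 + $2,035 + $0 = $2,710.

$2,710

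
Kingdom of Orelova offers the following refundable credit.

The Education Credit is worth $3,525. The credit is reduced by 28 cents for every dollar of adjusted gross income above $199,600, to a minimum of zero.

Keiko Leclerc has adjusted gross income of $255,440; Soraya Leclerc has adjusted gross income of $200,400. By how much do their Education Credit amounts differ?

Keiko ($255,440): Education Credit: 28% of the $55,840 excess over $199,600 is $15,635.20 ≥ base, so the credit is $0.
Soraya ($200,400): Education Credit: 28% of the $800 excess over $199,600 is $224; credit = $3,525 − $224 = $3,301.
Difference: |$0 − $3,301| = $3,301.

$3,301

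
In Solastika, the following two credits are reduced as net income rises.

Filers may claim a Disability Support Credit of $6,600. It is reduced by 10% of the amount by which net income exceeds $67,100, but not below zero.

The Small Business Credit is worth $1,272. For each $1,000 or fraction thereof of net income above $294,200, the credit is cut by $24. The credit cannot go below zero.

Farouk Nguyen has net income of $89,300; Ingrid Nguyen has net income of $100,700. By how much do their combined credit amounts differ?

$1,140

Farouk ($89,300): Disability Support Credit: 10% of the $22,200 excess over $67,100 is $2,220; credit = $6,600 − $2,220 = $4,380. Small Business Credit: $89,300 is at or below the $294,200 threshold, so the full $1,272 applies. total $4,380 + $1,272 = $5,652
Ingrid ($100,700): Disability Support Credit: 10% of the $33,600 excess over $67,100 is $3,360; credit = $6,600 − $3,360 = $3,240. Small Business Credit: $100,700 is at or below the $294,200 threshold, so the full $1,272 applies. total $3,240 + $1,272 = $4,512
Difference: |$5,652 − $4,512| = $1,140.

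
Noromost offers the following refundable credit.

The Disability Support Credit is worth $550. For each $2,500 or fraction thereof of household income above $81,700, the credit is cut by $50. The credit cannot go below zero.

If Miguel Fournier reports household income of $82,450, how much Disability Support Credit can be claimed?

Disability Support Credit: income exceeds $81,700 by $750, which is 1 full-or-partial $2,500 increment; reduction = 1 × $50 = $50, leaving $500.

$500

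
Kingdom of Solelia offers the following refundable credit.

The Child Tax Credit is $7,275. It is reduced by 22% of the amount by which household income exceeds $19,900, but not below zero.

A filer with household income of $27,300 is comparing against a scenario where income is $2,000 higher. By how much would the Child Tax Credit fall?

At $27,300 — 22% of the $7,400 excess over $19,900 is $1,628; credit = $7,275 − $1,628 = $5,647.
At $29,300 — 22% of the $9,400 excess over $19,900 is $2,068; credit = $7,275 − $2,068 = $5,207.
Lost: $5,647 − $5,207 = $440.

$440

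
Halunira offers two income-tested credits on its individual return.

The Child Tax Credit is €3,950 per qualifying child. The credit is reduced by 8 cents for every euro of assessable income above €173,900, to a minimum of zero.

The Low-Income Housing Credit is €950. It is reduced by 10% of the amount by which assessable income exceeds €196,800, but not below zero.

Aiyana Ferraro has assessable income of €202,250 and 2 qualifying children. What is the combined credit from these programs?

€6,037

Child Tax Credit: base = 2 × €3,950 = €7,900. 8% of the €28,350 excess over €173,900 is €2,268; credit = €7,900 − €2,268 = €5,632.
Low-Income Housing Credit: 10% of the €5,450 excess over €196,800 is €545; credit = €950 − €545 = €405.
Total: €5,632 + €405 = €6,037.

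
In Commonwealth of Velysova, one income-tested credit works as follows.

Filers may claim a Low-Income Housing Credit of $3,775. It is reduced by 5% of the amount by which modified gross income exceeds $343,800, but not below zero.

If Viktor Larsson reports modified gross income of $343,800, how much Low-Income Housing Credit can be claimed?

Low-Income Housing Credit: $343,800 is at or below the $343,800 threshold, so the full $3,775 applies.

$3,775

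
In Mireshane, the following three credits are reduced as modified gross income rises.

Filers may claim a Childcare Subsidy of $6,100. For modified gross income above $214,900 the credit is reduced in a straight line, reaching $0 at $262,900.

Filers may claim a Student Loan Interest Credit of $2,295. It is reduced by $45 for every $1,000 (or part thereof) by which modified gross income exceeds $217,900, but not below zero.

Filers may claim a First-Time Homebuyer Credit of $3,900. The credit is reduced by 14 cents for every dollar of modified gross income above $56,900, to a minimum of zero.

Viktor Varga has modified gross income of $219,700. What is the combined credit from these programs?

$7,695

Childcare Subsidy: $219,700 is $4,800 into a $48,000 phase-out range, leaving 43,200/48,000 of the credit: $6,100 × 43,200/48,000 = $5,490.
Student Loan Interest Credit: income exceeds $217,900 by $1,800, which is 2 full-or-partial $1,000 increments; reduction = 2 × $45 = $90, leaving $2,205.
First-Time Homebuyer Credit: 14% of the $162,800 excess over $56,900 is $22,792 ≥ base, so the credit is $0.
Total: $5,490 + $2,205 + $0 = $7,695.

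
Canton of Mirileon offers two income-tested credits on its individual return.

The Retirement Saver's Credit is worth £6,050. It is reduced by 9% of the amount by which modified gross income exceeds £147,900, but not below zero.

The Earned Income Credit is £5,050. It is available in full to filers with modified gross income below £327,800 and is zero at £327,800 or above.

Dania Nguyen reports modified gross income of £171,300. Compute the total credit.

£8,994

Retirement Saver's Credit: 9% of the £23,400 excess over £147,900 is £2,106; credit = £6,050 − £2,106 = £3,944.
Earned Income Credit: £171,300 is below the £327,800 cutoff, so the full £5,050 applies.
Total: £3,944 + £5,050 = £8,994.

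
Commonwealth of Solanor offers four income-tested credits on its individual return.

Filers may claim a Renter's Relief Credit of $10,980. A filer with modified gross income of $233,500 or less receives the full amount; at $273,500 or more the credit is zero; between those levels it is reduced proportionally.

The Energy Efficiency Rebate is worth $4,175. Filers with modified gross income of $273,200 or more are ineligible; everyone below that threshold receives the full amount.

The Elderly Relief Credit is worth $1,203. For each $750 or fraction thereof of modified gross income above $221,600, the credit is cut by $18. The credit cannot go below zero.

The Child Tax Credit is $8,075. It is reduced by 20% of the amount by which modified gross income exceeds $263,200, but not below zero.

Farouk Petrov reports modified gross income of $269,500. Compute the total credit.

Renter's Relief Credit: $269,500 is $36,000 into a $40,000 phase-out range, leaving 4,000/40,000 of the credit: $10,980 × 4,000/40,000 = $1,098.
Energy Efficiency Rebate: $269,500 is below the $273,200 cutoff, so the full $4,175 applies.
Elderly Relief Credit: income exceeds $221,600 by $47,900, which is 64 full-or-partial $750 increments; reduction = 64 × $18 = $1,152, leaving $51.
Child Tax Credit: 20% of the $6,300 excess over $263,200 is $1,260; credit = $8,075 − $1,260 = $6,815.
Total: $1,098 + $4,175 + $51 + $6,815 = $12,139.

$12,139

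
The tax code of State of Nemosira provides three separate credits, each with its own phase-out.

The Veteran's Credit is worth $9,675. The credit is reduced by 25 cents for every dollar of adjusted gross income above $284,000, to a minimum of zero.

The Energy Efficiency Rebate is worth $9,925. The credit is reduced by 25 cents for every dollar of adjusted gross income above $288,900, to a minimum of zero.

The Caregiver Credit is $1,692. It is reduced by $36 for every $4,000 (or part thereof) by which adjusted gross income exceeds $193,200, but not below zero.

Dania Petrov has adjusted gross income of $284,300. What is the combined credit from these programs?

Veteran's Credit: 25% of the $300 excess over $284,000 is $75; credit = $9,675 − $75 = $9,600.
Energy Efficiency Rebate: $284,300 is at or below the $288,900 threshold, so the full $9,925 applies.
Caregiver Credit: income exceeds $193,200 by $91,100, which is 23 full-or-partial $4,000 increments; reduction = 23 × $36 = $828, leaving $864.
Total: $9,600 + $9,925 + $864 = $20,389.

$20,389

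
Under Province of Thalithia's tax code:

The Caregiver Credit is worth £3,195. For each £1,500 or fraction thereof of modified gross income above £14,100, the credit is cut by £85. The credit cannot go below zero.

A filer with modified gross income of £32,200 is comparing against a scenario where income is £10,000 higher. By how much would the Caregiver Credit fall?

£510

At £32,200 — income exceeds £14,100 by £18,100, which is 13 full-or-partial £1,500 increments; reduction = 13 × £85 = £1,105, leaving £2,090.
At £42,200 — income exceeds £14,100 by £28,100, which is 19 full-or-partial £1,500 increments; reduction = 19 × £85 = £1,615, leaving £1,580.
Lost: £2,090 − £1,580 = £510.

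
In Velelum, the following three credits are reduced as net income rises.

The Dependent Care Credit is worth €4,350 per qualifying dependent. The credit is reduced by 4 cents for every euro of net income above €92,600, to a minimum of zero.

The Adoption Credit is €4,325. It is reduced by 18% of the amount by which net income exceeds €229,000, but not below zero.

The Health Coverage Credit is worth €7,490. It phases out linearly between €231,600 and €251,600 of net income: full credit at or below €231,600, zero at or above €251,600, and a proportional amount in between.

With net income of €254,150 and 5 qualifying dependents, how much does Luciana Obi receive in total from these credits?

Dependent Care Credit: base = 5 × €4,350 = €21,750. 4% of the €161,550 excess over €92,600 is €6,462; credit = €21,750 − €6,462 = €15,288.
Adoption Credit: 18% of the €25,150 excess over €229,000 is €4,527 ≥ base, so the credit is €0.
Health Coverage Credit: €254,150 is at or above €251,600, so the credit is €0.
Total: €15,288 + €0 + €0 = €15,288.

€15,288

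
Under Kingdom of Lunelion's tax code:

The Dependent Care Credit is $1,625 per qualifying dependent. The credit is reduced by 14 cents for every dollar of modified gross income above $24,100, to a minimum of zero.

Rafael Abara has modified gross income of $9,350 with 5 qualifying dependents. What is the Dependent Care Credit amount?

Dependent Care Credit: base = 5 × $1,625 = $8,125. $9,350 is at or below the $24,100 threshold, so the full $8,125 applies.

$8,125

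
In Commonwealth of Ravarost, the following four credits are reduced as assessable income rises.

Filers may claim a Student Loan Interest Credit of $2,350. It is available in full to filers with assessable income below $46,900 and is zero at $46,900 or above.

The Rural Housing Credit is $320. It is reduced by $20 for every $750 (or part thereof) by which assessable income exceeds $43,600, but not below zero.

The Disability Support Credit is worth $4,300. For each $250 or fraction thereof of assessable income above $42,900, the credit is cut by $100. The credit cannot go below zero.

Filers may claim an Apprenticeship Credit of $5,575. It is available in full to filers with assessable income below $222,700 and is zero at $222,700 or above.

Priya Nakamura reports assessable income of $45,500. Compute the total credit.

Student Loan Interest Credit: $45,500 is below the $46,900 cutoff, so the full $2,350 applies.
Rural Housing Credit: income exceeds $43,600 by $1,900, which is 3 full-or-partial $750 increments; reduction = 3 × $20 = $60, leaving $260.
Disability Support Credit: income exceeds $42,900 by $2,600, which is 11 full-or-partial $250 increments; reduction = 11 × $100 = $1,100, leaving $3,200.
Apprenticeship Credit: $45,500 is below the $222,700 cutoff, so the full $5,575 applies.
Total: $2,350 + $260 + $3,200 + $5,575 = $11,385.

$11,385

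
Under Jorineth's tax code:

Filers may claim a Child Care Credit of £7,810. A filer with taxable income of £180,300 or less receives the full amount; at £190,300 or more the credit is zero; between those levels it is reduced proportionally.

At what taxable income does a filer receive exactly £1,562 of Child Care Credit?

£1,562 is 1,562/7,810 of the full £7,810, so 6,248/7,810 of the £10,000 range has been used: income = £180,300 + £10,000 × 6,248/7,810 = £188,300.

£188,300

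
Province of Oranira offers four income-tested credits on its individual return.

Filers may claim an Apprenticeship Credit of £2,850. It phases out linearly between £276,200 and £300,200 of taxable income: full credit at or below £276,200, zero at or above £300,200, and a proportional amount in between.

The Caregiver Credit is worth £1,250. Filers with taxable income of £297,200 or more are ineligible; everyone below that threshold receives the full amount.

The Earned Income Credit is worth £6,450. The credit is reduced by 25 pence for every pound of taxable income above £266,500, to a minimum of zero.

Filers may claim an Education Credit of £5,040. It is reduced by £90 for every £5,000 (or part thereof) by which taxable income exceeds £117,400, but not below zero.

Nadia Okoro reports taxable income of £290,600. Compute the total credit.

£4,705

Apprenticeship Credit: £290,600 is £14,400 into a £24,000 phase-out range, leaving 9,600/24,000 of the credit: £2,850 × 9,600/24,000 = £1,140.
Caregiver Credit: £290,600 is below the £297,200 cutoff, so the full £1,250 applies.
Earned Income Credit: 25% of the £24,100 excess over £266,500 is £6,025; credit = £6,450 − £6,025 = £425.
Education Credit: income exceeds £117,400 by £173,200, which is 35 full-or-partial £5,000 increments; reduction = 35 × £90 = £3,150, leaving £1,890.
Total: £1,140 + £1,250 + £425 + £1,890 = £4,705.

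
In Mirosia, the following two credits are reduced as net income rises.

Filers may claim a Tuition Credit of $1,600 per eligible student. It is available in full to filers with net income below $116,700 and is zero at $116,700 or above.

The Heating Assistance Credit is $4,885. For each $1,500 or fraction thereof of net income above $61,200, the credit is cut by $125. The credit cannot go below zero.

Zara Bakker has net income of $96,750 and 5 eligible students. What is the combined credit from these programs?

$9,885

Tuition Credit: base = 5 × $1,600 = $8,000. $96,750 is below the $116,700 cutoff, so the full $8,000 applies.
Heating Assistance Credit: income exceeds $61,200 by $35,550, which is 24 full-or-partial $1,500 increments; reduction = 24 × $125 = $3,000, leaving $1,885.
Total: $8,000 + $1,885 = $9,885.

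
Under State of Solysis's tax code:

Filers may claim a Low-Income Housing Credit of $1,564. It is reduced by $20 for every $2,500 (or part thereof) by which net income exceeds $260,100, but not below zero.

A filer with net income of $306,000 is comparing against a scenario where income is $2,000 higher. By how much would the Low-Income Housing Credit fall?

$20

At $306,000 — income exceeds $260,100 by $45,900, which is 19 full-or-partial $2,500 increments; reduction = 19 × $20 = $380, leaving $1,184.
At $308,000 — income exceeds $260,100 by $47,900, which is 20 full-or-partial $2,500 increments; reduction = 20 × $20 = $400, leaving $1,164.
Lost: $1,184 − $1,164 = $20.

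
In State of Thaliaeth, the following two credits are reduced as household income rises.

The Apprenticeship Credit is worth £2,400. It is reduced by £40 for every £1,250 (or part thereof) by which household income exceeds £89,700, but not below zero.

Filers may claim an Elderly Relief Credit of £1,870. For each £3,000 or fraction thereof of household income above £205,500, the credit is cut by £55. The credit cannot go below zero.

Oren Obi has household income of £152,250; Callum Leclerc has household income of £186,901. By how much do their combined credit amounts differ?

£360

Oren (£152,250): Apprenticeship Credit: income exceeds £89,700 by £62,550, which is 51 full-or-partial £1,250 increments; reduction = 51 × £40 = £2,040, leaving £360. Elderly Relief Credit: £152,250 is at or below the £205,500 threshold, so the full £1,870 applies. total £360 + £1,870 = £2,230
Callum (£186,901): Apprenticeship Credit: income exceeds £89,700 by £97,201 → 78 increments × £40 = £3,120 ≥ base, so the credit is £0. Elderly Relief Credit: £186,901 is at or below the £205,500 threshold, so the full £1,870 applies. total £0 + £1,870 = £1,870
Difference: |£2,230 − £1,870| = £360.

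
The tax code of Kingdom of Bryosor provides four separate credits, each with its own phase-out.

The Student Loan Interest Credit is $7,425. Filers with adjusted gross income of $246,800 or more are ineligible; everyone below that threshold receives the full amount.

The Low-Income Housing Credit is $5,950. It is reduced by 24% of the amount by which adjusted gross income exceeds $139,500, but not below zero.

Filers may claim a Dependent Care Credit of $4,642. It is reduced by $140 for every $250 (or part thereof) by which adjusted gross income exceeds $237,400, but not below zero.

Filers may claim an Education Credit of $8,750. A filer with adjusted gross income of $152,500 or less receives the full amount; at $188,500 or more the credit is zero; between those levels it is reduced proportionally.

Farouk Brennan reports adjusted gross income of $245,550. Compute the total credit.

Student Loan Interest Credit: $245,550 is below the $246,800 cutoff, so the full $7,425 applies.
Low-Income Housing Credit: 24% of the $106,050 excess over $139,500 is $25,452 ≥ base, so the credit is $0.
Dependent Care Credit: income exceeds $237,400 by $8,150, which is 33 full-or-partial $250 increments; reduction = 33 × $140 = $4,620, leaving $22.
Education Credit: $245,550 is at or above $188,500, so the credit is $0.
Total: $7,425 + $0 + $22 + $0 = $7,447.

$7,447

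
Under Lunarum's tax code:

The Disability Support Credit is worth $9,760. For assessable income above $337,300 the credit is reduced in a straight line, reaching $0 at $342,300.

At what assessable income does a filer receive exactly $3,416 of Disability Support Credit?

$340,550

$3,416 is 3,416/9,760 of the full $9,760, so 6,344/9,760 of the $5,000 range has been used: income = $337,300 + $5,000 × 6,344/9,760 = $340,550.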